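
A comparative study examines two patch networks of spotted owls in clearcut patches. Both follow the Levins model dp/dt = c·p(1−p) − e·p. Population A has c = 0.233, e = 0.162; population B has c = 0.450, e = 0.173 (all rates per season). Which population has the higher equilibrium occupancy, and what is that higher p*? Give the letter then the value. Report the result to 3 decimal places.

B, 0.616

A: p*_A = 1 − 0.162/0.233 = 0.3047.
B: p*_B = 1 − 0.173/0.450 = 0.6156.
B is higher at 0.6156.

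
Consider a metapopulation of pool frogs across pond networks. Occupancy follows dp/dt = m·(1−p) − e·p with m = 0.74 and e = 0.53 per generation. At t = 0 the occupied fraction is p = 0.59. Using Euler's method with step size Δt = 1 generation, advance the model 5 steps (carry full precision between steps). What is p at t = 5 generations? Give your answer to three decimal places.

0.583

Update rule: p ← p + [m·(1−p) − e·p]·Δt with Δt = 1.
  1  |  dp/dt·Δt = -0.009300  |  p_1 = 0.580700
  2  |  dp/dt·Δt = +0.002511  |  p_2 = 0.583211
  3  |  dp/dt·Δt = -0.000678  |  p_3 = 0.582533
  4  |  dp/dt·Δt = +0.000183  |  p_4 = 0.582716
  5  |  dp/dt·Δt = -0.000049  |  p_5 = 0.582667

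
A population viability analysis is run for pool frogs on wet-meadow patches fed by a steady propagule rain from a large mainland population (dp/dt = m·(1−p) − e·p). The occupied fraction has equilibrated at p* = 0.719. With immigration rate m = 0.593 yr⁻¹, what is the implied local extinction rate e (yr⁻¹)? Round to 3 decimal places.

At equilibrium m(1−p*) = e·p*, so e = m(1−p*)/p*.
e = 0.593 × 0.2810 / 0.719 = 0.2318.

0.232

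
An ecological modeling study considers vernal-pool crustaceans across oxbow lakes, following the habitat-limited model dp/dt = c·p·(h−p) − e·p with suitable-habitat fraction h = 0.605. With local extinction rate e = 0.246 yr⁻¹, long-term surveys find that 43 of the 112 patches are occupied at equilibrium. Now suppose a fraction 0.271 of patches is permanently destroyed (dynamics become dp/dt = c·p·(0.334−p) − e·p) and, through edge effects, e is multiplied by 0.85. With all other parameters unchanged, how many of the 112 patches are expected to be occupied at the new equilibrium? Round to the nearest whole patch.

Observed p* = 43/112 = 0.38393.
Balance c(h−p*) = e gives c = e/(0.605 − 0.38393) = 0.246/0.22107 = 1.11277.
New p* = 0.334 − e/c = 0.334 − 0.20910/1.11277 = 0.14609.
Expected occupied = 112 × 0.14609 = 16.36 ≈ 16.

16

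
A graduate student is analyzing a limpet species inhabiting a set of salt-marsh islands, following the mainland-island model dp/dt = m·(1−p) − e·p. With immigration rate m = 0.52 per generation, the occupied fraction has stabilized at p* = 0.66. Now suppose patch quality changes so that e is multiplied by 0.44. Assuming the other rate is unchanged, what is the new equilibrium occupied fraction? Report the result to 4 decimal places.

0.8152

Balance m(1−p*) = e·p* gives e = m(1−p*)/p* = 0.52×0.34000/0.66000 = 0.26788.
New p* = m/(m+e) = 0.52000/(0.52000+0.11787) = 0.81521.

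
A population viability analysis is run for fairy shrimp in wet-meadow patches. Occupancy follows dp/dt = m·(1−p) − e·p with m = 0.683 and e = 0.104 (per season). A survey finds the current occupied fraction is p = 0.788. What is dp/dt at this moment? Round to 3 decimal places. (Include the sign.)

0.063

Colonization term: m·(1−p) = 0.683×0.2120 = 0.14480.
Extinction term: e·p = 0.08195.
dp/dt = 0.14480 − 0.08195 = 0.06284.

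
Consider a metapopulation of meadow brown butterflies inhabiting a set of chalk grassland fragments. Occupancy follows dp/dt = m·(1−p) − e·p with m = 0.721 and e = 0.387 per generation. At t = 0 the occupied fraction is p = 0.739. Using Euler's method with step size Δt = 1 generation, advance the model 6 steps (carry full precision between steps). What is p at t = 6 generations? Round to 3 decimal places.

0.651

Update rule: p ← p + [m·(1−p) − e·p]·Δt with Δt = 1.
  1  |  dp/dt·Δt = -0.097812  |  p_1 = 0.641188
  2  |  dp/dt·Δt = +0.010564  |  p_2 = 0.651752
  3  |  dp/dt·Δt = -0.001141  |  p_3 = 0.650611
  4  |  dp/dt·Δt = +0.000123  |  p_4 = 0.650734
  5  |  dp/dt·Δt = -0.000013  |  p_5 = 0.650721
  6  |  dp/dt·Δt = +0.000001  |  p_6 = 0.650722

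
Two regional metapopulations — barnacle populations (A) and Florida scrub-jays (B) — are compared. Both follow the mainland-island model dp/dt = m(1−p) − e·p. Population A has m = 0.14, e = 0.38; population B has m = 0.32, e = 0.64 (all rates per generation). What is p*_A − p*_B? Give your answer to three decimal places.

A: p*_A = m/(m+e) = 0.14/0.5200 = 0.2692.
B: p*_B = 0.32/0.9600 = 0.3333.
p*_A − p*_B = 0.2692 − 0.3333 = -0.0641.

-0.064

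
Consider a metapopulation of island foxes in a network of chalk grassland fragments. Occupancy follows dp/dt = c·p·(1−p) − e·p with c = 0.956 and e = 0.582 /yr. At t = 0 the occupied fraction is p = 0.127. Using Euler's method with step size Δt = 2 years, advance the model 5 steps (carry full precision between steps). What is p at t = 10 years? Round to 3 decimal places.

Update rule: p ← p + [c·p·(1−p) − e·p]·Δt with Δt = 2.
t = 2: p = 0.12700 + (+0.06416) = 0.19116
t = 4: p = 0.19116 + (+0.07312) = 0.26428
t = 6: p = 0.26428 + (+0.06414) = 0.32842
t = 8: p = 0.32842 + (+0.03943) = 0.36785
t = 10: p = 0.36785 + (+0.01643) = 0.38428

0.384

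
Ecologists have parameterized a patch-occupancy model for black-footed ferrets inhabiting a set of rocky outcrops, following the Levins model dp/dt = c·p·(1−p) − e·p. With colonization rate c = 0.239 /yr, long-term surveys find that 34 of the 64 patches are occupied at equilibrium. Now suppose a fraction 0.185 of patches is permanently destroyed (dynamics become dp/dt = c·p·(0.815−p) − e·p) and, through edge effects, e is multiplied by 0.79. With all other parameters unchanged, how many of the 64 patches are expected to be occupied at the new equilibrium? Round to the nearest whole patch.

Observed p* = 34/64 = 0.53125.
Balance c(1−p*) = e gives e = 0.239×(1 − 0.53125) = 0.11203.
New p* = 0.815 − e/c = 0.815 − 0.08850/0.23900 = 0.44471.
Expected occupied = 64 × 0.44471 = 28.46 ≈ 28.

28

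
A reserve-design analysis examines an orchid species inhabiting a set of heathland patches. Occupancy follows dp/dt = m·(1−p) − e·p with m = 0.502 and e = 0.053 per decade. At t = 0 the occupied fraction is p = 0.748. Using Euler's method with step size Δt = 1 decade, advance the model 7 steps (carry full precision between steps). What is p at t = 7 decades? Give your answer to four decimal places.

0.9040

Update rule: p ← p + [m·(1−p) − e·p]·Δt with Δt = 1.
p: 0.74800 → 0.83486  (Δp = +0.08686)
p: 0.83486 → 0.87351  (Δp = +0.03865)
p: 0.87351 → 0.89071  (Δp = +0.01720)
p: 0.89071 → 0.89837  (Δp = +0.00765)
p: 0.89837 → 0.90177  (Δp = +0.00341)
p: 0.90177 → 0.90329  (Δp = +0.00152)
p: 0.90329 → 0.90396  (Δp = +0.00067)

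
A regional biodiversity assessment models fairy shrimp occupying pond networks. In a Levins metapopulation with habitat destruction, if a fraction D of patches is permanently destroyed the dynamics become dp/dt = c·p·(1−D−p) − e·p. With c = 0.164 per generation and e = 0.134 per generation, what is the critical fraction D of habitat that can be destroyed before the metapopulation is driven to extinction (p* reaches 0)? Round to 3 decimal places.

0.183

The nontrivial equilibrium is p* = (1−D) − e/c; extinction occurs when this hits zero.
So D_crit = 1 − e/c = 1 − 0.134/0.164 = 1 − 0.8171 = 0.1829.
This equals the undisturbed p*, a classic result of Lande's extension.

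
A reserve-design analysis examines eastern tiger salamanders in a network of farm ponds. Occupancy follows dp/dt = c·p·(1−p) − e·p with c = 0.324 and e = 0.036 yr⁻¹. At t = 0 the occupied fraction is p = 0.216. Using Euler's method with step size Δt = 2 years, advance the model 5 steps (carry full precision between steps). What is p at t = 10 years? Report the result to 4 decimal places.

Update rule: p ← p + [c·p·(1−p) − e·p]·Δt with Δt = 2.
t = 2: p = 0.21600 + (+0.09418) = 0.31018
t = 4: p = 0.31018 + (+0.11632) = 0.42650
t = 6: p = 0.42650 + (+0.12779) = 0.55429
t = 8: p = 0.55429 + (+0.12018) = 0.67447
t = 10: p = 0.67447 + (+0.09371) = 0.76819

0.7682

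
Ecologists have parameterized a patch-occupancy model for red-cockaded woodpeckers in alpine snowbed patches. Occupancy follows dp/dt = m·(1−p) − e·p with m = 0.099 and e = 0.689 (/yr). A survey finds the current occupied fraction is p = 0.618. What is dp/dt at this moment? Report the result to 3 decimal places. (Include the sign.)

-0.388

Colonization term: m·(1−p) = 0.099×0.3820 = 0.03782.
Extinction term: e·p = 0.42580.
dp/dt = 0.03782 − 0.42580 = -0.38798.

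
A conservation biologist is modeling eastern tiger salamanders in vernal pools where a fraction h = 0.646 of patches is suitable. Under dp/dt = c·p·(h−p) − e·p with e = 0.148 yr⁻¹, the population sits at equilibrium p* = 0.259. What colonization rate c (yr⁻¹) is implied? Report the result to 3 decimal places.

0.382

At equilibrium c(h−p*) = e, so c = e/(h−p*).
c = 0.148/(0.646 − 0.259) = 0.148/0.3870 = 0.3824.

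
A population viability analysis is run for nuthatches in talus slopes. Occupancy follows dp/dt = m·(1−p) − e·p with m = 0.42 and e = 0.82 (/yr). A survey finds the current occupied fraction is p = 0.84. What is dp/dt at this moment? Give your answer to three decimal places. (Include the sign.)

-0.622

Colonization term: m·(1−p) = 0.42×0.1600 = 0.06720.
Extinction term: e·p = 0.68880.
dp/dt = 0.06720 − 0.68880 = -0.62160.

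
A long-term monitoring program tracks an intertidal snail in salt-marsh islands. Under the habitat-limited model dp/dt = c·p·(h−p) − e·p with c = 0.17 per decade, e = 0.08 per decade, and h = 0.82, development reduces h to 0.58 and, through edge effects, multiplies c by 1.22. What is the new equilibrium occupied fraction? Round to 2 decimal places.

Before: p* = h − e/c = 0.82 − 0.08/0.17 = 0.82 − 0.4706 = 0.3494.
After: c = 0.2074, e = 0.08, h = 0.58; p* = 0.58 − 0.08/0.2074 = 0.1943.

0.19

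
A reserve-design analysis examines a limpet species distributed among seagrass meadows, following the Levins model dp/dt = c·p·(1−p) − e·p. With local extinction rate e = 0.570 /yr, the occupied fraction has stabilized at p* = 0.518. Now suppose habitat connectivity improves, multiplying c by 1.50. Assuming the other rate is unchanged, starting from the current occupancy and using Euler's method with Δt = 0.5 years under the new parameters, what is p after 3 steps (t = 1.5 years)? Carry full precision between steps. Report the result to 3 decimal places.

Balance c(1−p*) = e gives c = e/(1 − 0.51800) = 0.570/0.48200 = 1.18257.
Starting from p₀ = 0.51800; update p ← p + (dp/dt)·Δt with the new parameters.
step 1: Δp = +0.07381, p = 0.59181
step 2: Δp = +0.04559, p = 0.63740
step 3: Δp = +0.02333, p = 0.66073

0.661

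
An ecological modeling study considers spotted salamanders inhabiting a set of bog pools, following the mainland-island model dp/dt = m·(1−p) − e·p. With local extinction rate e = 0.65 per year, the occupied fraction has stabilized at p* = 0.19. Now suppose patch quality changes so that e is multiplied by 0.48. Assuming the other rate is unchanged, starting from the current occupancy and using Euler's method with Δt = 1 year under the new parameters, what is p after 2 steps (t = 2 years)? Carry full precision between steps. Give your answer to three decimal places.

0.289

Balance m(1−p*) = e·p* gives m = e·p*/(1−p*) = 0.65×0.19000/0.81000 = 0.15247.
Starting from p₀ = 0.19000; update p ← p + (dp/dt)·Δt with the new parameters.
  1  |  dp/dt·Δt = +0.064220  |  p_1 = 0.254220
  2  |  dp/dt·Δt = +0.034392  |  p_2 = 0.288612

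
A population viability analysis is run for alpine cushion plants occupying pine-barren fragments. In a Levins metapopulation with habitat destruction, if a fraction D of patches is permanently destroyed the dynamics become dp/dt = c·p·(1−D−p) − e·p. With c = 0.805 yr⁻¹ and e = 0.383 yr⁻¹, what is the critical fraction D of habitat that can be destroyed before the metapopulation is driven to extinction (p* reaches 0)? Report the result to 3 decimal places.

The nontrivial equilibrium is p* = (1−D) − e/c; extinction occurs when this hits zero.
So D_crit = 1 − e/c = 1 − 0.383/0.805 = 1 − 0.4758 = 0.5242.
Note this equals the original equilibrium occupancy — the Levins extinction-debt result.

0.524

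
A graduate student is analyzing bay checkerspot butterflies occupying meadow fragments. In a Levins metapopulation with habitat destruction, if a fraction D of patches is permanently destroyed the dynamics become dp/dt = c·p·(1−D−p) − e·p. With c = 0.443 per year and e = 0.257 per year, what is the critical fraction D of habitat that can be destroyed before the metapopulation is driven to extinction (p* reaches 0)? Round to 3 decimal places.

The nontrivial equilibrium is p* = (1−D) − e/c; extinction occurs when this hits zero.
So D_crit = 1 − e/c = 1 − 0.257/0.443 = 1 − 0.5801 = 0.4199.
Note this equals the original equilibrium occupancy — the Levins extinction-debt result.

0.420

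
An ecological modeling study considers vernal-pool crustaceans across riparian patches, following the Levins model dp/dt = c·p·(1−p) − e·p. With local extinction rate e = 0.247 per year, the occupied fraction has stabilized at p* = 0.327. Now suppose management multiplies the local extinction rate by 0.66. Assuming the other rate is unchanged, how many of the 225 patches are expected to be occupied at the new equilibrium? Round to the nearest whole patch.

Balance c(1−p*) = e gives c = e/(1 − 0.32700) = 0.247/0.67300 = 0.36701.
New p* = 1 − e/c = 1 − 0.16302/0.36701 = 0.55582.
Expected occupied = 225 × 0.55582 = 125.06 ≈ 125.

125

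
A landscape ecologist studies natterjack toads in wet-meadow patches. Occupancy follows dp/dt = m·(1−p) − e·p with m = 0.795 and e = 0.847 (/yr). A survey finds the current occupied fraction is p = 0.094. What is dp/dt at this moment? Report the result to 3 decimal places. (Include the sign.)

Colonization term: m·(1−p) = 0.795×0.9060 = 0.72027.
Extinction term: e·p = 0.07962.
dp/dt = 0.72027 − 0.07962 = 0.64065.

0.641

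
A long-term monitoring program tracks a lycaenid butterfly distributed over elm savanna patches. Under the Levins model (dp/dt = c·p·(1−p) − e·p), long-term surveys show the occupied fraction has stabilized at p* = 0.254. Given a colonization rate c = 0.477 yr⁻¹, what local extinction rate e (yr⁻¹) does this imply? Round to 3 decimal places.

At equilibrium c(1−p*) = e.
e = 0.477 × (1 − 0.254) = 0.477 × 0.7460 = 0.3558.

0.356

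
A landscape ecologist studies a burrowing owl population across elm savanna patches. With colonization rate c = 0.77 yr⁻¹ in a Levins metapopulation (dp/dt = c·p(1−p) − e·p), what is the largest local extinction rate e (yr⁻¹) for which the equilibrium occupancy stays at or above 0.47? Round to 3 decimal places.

1 − e/c ≥ 0.47 ⇒ e ≤ c(1 − 0.47) = 0.77 × 0.5300.
e_max = 0.4081.

0.408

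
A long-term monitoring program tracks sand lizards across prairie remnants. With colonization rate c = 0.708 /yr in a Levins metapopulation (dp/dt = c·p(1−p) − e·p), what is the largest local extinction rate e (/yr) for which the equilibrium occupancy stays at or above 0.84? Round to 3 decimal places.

0.113

1 − e/c ≥ 0.84 ⇒ e ≤ c(1 − 0.84) = 0.708 × 0.1600.
e_max = 0.1133.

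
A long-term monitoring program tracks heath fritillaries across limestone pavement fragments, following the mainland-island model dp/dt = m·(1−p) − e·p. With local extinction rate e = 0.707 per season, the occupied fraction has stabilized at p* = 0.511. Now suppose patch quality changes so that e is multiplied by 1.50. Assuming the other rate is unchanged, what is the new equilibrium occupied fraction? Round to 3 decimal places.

0.411

Balance m(1−p*) = e·p* gives m = e·p*/(1−p*) = 0.707×0.51100/0.48900 = 0.73881.
New p* = m/(m+e) = 0.73881/(0.73881+1.06050) = 0.41061.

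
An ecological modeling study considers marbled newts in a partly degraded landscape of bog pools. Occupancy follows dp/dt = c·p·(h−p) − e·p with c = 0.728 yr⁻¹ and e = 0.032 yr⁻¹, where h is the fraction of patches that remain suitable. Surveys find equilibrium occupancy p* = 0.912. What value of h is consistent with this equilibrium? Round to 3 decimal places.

0.956

At equilibrium c(h−p*) = e, so h = p* + e/c.
h = 0.912 + 0.032/0.728 = 0.912 + 0.0440 = 0.9560.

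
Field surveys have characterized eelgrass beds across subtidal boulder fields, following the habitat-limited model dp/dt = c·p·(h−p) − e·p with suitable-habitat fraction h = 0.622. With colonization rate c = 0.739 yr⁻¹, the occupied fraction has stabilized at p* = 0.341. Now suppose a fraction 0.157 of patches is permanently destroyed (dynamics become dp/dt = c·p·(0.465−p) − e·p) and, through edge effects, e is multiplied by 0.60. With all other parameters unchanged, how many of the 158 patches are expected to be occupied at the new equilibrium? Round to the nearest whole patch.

47

Balance c(h−p*) = e gives e = 0.739×(0.622 − 0.34100) = 0.20766.
New p* = 0.465 − e/c = 0.465 − 0.12460/0.73900 = 0.29639.
Expected occupied = 158 × 0.29639 = 46.83 ≈ 47.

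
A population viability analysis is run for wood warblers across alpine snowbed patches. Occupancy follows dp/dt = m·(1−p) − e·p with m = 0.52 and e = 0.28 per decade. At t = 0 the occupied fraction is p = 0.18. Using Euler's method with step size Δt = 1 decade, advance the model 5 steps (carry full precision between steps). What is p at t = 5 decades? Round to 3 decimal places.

Update rule: p ← p + [m·(1−p) − e·p]·Δt with Δt = 1.
  1  |  dp/dt·Δt = +0.376000  |  p_1 = 0.556000
  2  |  dp/dt·Δt = +0.075200  |  p_2 = 0.631200
  3  |  dp/dt·Δt = +0.015040  |  p_3 = 0.646240
  4  |  dp/dt·Δt = +0.003008  |  p_4 = 0.649248
  5  |  dp/dt·Δt = +0.000602  |  p_5 = 0.649850

0.650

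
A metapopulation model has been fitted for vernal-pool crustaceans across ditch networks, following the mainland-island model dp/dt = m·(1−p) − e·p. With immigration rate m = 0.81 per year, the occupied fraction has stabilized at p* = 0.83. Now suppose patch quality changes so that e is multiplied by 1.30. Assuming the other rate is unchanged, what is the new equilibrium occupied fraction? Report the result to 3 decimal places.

Balance m(1−p*) = e·p* gives e = m(1−p*)/p* = 0.81×0.17000/0.83000 = 0.16590.
New p* = m/(m+e) = 0.81000/(0.81000+0.21567) = 0.78973.

0.790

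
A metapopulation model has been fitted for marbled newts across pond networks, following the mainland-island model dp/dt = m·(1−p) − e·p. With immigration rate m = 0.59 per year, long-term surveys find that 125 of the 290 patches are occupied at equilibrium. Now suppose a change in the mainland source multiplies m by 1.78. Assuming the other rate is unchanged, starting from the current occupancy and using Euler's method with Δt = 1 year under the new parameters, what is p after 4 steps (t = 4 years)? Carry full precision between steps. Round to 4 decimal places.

Observed p* = 125/290 = 0.43103.
Balance m(1−p*) = e·p* gives e = m(1−p*)/p* = 0.59×0.56897/0.43103 = 0.77880.
Starting from p₀ = 0.43103; update p ← p + (dp/dt)·Δt with the new parameters.
  1  |  dp/dt·Δt = +0.261838  |  p_1 = 0.692872
  2  |  dp/dt·Δt = -0.217064  |  p_2 = 0.475809
  3  |  dp/dt·Δt = +0.179946  |  p_3 = 0.655755
  4  |  dp/dt·Δt = -0.149175  |  p_4 = 0.506579

0.5066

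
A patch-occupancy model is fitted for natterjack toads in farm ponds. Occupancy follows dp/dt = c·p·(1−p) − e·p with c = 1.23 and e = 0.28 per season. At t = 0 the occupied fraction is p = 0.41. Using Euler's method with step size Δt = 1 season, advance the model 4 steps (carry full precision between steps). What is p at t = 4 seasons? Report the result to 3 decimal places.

Update rule: p ← p + [c·p·(1−p) − e·p]·Δt with Δt = 1.
step 1: Δp = +0.18274, p = 0.59274
step 2: Δp = +0.13096, p = 0.72369
step 3: Δp = +0.04332, p = 0.76701
step 4: Δp = +0.00504, p = 0.77206

0.772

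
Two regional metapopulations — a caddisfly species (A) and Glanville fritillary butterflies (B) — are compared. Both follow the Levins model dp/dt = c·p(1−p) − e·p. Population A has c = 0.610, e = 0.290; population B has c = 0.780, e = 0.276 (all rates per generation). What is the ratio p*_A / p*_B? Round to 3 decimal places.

0.812

A: p*_A = 1 − 0.290/0.610 = 0.5246.
B: p*_B = 1 − 0.276/0.780 = 0.6462.
p*_A / p*_B = 0.5246/0.6462 = 0.8119.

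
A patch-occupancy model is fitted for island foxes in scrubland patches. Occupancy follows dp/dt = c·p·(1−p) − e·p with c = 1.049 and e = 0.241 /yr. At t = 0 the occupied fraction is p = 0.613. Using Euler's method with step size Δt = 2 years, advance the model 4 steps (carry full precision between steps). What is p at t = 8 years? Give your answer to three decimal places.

0.759

Update rule: p ← p + [c·p·(1−p) − e·p]·Δt with Δt = 2.
  1  |  dp/dt·Δt = +0.202245  |  p_1 = 0.815245
  2  |  dp/dt·Δt = -0.076945  |  p_2 = 0.738299
  3  |  dp/dt·Δt = +0.049502  |  p_3 = 0.787801
  4  |  dp/dt·Δt = -0.028996  |  p_4 = 0.758805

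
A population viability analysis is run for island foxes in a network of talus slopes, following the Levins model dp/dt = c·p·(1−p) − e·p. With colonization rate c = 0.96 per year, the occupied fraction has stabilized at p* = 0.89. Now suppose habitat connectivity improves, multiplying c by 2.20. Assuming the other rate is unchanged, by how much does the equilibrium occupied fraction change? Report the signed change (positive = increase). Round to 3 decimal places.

0.060

Balance c(1−p*) = e gives e = 0.96×(1 − 0.89000) = 0.10560.
New p* = 1 − e/c = 1 − 0.10560/2.11200 = 0.95000.
Δp* = 0.95000 − 0.89000 = +0.06000.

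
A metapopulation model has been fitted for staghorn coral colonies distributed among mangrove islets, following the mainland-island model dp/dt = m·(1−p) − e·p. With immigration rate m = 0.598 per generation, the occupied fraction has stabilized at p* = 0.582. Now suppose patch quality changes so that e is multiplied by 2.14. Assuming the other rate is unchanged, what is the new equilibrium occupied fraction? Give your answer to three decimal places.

0.394

Balance m(1−p*) = e·p* gives e = m(1−p*)/p* = 0.598×0.41800/0.58200 = 0.42949.
New p* = m/(m+e) = 0.59800/(0.59800+0.91911) = 0.39417.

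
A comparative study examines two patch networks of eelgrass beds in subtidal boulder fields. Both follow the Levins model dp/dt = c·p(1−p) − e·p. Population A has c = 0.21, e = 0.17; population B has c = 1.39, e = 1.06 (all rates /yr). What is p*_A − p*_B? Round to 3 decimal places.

A: p*_A = 1 − 0.17/0.21 = 0.1905.
B: p*_B = 1 − 1.06/1.39 = 0.2374.
p*_A − p*_B = 0.1905 − 0.2374 = -0.0469.

-0.047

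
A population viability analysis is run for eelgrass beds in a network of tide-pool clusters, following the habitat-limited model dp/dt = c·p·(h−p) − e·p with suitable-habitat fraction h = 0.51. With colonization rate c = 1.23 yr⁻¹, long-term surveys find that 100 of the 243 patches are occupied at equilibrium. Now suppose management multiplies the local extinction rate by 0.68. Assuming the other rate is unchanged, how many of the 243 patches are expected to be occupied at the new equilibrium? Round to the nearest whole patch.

Observed p* = 100/243 = 0.41152.
Balance c(h−p*) = e gives e = 1.23×(0.51 − 0.41152) = 0.12113.
New p* = 0.51 − e/c = 0.51 − 0.08237/1.23000 = 0.44303.
Expected occupied = 243 × 0.44303 = 107.66 ≈ 108.

108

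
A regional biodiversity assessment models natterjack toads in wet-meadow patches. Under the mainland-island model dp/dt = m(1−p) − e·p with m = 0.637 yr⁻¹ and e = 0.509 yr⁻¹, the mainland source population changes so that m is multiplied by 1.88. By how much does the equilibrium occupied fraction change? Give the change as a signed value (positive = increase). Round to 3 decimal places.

0.146

Before: p* = 0.637/(0.637+0.509) = 0.5558.
After: m = 1.19756, e = 0.509; p* = 1.19756/1.7066 = 0.7017.
Δp* = 0.7017 − 0.5558 = +0.1459.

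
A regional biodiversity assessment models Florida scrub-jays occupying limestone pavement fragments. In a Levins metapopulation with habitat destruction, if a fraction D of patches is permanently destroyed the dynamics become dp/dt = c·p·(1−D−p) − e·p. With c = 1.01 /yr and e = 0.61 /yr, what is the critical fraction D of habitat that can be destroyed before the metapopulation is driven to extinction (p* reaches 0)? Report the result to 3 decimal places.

0.396

The nontrivial equilibrium is p* = (1−D) − e/c; extinction occurs when this hits zero.
So D_crit = 1 − e/c = 1 − 0.61/1.01 = 1 − 0.6040 = 0.3960.
This equals the undisturbed p*, a classic result of Lande's extension.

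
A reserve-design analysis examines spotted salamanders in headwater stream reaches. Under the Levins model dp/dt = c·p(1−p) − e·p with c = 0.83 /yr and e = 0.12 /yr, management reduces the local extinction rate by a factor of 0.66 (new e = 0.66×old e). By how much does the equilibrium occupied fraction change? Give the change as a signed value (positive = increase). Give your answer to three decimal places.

0.049

Before: p* = 1 − 0.12/0.83 = 0.8554.
After the change, c = 0.83, e = 0.0792, so p* = 1 − 0.0792/0.83 = 0.9046.
Δp* = 0.9046 − 0.8554 = +0.0492.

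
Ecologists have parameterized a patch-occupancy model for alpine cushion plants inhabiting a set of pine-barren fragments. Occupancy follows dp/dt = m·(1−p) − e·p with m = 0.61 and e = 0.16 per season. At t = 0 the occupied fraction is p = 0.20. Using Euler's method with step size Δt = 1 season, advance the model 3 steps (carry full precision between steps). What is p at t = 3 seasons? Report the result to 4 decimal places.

0.7850

Update rule: p ← p + [m·(1−p) − e·p]·Δt with Δt = 1.
t = 1: p = 0.20000 + (+0.45600) = 0.65600
t = 2: p = 0.65600 + (+0.10488) = 0.76088
t = 3: p = 0.76088 + (+0.02412) = 0.78500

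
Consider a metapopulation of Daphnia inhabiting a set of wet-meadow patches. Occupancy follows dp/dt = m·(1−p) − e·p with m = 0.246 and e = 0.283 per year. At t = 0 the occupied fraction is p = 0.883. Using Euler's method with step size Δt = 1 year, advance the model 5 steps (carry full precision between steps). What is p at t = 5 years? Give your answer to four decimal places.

0.4747

Update rule: p ← p + [m·(1−p) − e·p]·Δt with Δt = 1.
  1  |  dp/dt·Δt = -0.221107  |  p_1 = 0.661893
  2  |  dp/dt·Δt = -0.104141  |  p_2 = 0.557752
  3  |  dp/dt·Δt = -0.049051  |  p_3 = 0.508701
  4  |  dp/dt·Δt = -0.023103  |  p_4 = 0.485598
  5  |  dp/dt·Δt = -0.010881  |  p_5 = 0.474717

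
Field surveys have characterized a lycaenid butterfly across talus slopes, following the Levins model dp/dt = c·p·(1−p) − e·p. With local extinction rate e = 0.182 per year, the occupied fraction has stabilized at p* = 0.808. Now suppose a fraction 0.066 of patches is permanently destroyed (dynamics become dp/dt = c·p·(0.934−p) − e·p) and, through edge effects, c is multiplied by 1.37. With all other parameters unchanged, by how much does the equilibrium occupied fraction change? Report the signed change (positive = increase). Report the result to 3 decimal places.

Balance c(1−p*) = e gives c = e/(1 − 0.80800) = 0.182/0.19200 = 0.94792.
New p* = 0.934 − e/c = 0.934 − 0.18200/1.29865 = 0.79385.
Δp* = 0.79385 − 0.80800 = -0.01415.

-0.014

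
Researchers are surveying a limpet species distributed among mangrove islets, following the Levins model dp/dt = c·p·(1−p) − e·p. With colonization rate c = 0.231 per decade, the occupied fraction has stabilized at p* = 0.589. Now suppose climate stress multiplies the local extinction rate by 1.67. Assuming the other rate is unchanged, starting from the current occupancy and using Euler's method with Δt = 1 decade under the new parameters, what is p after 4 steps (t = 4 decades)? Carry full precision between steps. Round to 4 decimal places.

0.4753

Balance c(1−p*) = e gives e = 0.231×(1 − 0.58900) = 0.09494.
Starting from p₀ = 0.58900; update p ← p + (dp/dt)·Δt with the new parameters.
step 1: Δp = -0.03747, p = 0.55153
step 2: Δp = -0.03031, p = 0.52122
step 3: Δp = -0.02499, p = 0.49623
step 4: Δp = -0.02093, p = 0.47530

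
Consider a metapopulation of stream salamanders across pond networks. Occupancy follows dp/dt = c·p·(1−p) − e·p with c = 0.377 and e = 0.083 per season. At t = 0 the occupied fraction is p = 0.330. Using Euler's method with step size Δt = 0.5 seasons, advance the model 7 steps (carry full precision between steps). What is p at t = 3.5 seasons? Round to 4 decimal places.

Update rule: p ← p + [c·p·(1−p) − e·p]·Δt with Δt = 0.5.
  1  |  dp/dt·Δt = +0.027982  |  p_1 = 0.357982
  2  |  dp/dt·Δt = +0.028467  |  p_2 = 0.386449
  3  |  dp/dt·Δt = +0.028657  |  p_3 = 0.415106
  4  |  dp/dt·Δt = +0.028540  |  p_4 = 0.443646
  5  |  dp/dt·Δt = +0.028115  |  p_5 = 0.471761
  6  |  dp/dt·Δt = +0.027397  |  p_6 = 0.499157
  7  |  dp/dt·Δt = +0.026410  |  p_7 = 0.525567

0.5256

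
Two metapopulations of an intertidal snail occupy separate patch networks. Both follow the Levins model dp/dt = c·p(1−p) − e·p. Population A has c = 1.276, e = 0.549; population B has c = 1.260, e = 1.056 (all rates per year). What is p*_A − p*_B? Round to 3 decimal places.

0.408

A: p*_A = 1 − 0.549/1.276 = 0.5697.
B: p*_B = 1 − 1.056/1.260 = 0.1619.
p*_A − p*_B = 0.5697 − 0.1619 = 0.4078.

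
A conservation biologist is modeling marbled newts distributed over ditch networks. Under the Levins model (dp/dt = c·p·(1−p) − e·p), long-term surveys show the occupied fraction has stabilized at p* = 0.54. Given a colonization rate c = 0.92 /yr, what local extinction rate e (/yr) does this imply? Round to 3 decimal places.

0.423

At equilibrium c(1−p*) = e.
e = 0.92 × (1 − 0.54) = 0.92 × 0.4600 = 0.4232.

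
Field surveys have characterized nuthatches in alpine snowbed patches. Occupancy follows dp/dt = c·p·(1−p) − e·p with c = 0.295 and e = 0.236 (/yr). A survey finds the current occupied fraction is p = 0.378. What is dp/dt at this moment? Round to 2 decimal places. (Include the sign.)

-0.02

Colonization term: c·p·(1−p) = 0.295×0.378×0.6220 = 0.06936.
Extinction term: e·p = 0.08921.
dp/dt = 0.06936 − 0.08921 = -0.01985.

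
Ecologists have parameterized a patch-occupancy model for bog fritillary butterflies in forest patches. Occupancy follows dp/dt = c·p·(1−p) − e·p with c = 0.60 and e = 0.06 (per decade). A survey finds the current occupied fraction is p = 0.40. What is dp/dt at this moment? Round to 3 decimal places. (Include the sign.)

0.120

Colonization term: c·p·(1−p) = 0.60×0.40×0.6000 = 0.14400.
Extinction term: e·p = 0.02400.
dp/dt = 0.14400 − 0.02400 = 0.12000.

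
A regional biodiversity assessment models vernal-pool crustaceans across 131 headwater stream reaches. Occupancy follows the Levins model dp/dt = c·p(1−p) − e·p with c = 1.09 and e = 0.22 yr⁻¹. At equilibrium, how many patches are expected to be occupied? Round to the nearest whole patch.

p* = 1 − e/c = 1 − 0.22/1.09 = 0.7982.
Expected occupied patches = N × p* = 131 × 0.7982 = 104.56 ≈ 105.

105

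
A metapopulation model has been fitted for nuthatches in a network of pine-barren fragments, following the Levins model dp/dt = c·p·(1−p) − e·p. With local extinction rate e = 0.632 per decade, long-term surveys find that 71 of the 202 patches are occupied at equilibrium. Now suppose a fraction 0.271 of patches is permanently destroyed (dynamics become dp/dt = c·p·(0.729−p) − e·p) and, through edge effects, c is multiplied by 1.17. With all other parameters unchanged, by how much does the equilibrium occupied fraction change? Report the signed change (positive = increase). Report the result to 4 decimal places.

-0.1768

Observed p* = 71/202 = 0.35149.
Balance c(1−p*) = e gives c = e/(1 − 0.35149) = 0.632/0.64851 = 0.97454.
New p* = 0.729 − e/c = 0.729 − 0.63200/1.14021 = 0.17472.
Δp* = 0.17472 − 0.35149 = -0.17677.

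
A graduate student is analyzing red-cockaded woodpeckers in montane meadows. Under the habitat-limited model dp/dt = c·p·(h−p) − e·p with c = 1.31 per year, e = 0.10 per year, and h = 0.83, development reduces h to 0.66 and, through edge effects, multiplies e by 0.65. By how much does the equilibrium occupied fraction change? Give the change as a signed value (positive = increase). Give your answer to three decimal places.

Before: p* = h − e/c = 0.83 − 0.10/1.31 = 0.83 − 0.0763 = 0.7537.
After: c = 1.31, e = 0.065, h = 0.66; p* = 0.66 − 0.065/1.31 = 0.6104.
Δp* = 0.6104 − 0.7537 = -0.1433.

-0.143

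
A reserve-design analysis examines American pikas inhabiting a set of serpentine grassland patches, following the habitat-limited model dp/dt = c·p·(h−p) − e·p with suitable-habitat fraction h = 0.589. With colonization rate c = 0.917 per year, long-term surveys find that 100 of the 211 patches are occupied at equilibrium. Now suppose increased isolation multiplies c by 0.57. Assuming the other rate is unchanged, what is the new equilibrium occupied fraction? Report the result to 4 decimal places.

0.3871

Observed p* = 100/211 = 0.47393.
Balance c(h−p*) = e gives e = 0.917×(0.589 − 0.47393) = 0.10552.
New p* = 0.589 − e/c = 0.589 − 0.10552/0.52269 = 0.38712.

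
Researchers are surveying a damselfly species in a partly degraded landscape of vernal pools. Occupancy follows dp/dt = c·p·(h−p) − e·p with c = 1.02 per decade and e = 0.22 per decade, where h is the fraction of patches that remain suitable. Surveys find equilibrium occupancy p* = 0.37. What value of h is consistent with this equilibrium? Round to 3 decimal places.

0.586

At equilibrium c(h−p*) = e, so h = p* + e/c.
h = 0.37 + 0.22/1.02 = 0.37 + 0.2157 = 0.5857.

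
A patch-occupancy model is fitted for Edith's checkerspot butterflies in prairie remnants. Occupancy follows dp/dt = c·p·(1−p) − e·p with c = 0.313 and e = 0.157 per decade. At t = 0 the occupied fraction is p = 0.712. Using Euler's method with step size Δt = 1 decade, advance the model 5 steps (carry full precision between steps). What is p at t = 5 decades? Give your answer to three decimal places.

Update rule: p ← p + [c·p·(1−p) − e·p]·Δt with Δt = 1.
t = 1: p = 0.71200 + (-0.04760) = 0.66440
t = 2: p = 0.66440 + (-0.03452) = 0.62988
t = 3: p = 0.62988 + (-0.02592) = 0.60396
t = 4: p = 0.60396 + (-0.01995) = 0.58400
t = 5: p = 0.58400 + (-0.01565) = 0.56836

0.568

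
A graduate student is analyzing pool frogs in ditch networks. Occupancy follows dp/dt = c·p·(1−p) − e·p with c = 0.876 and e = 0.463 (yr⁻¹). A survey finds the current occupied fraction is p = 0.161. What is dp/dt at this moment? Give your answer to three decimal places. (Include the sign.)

0.044

Colonization term: c·p·(1−p) = 0.876×0.161×0.8390 = 0.11833.
Extinction term: e·p = 0.07454.
dp/dt = 0.11833 − 0.07454 = 0.04379.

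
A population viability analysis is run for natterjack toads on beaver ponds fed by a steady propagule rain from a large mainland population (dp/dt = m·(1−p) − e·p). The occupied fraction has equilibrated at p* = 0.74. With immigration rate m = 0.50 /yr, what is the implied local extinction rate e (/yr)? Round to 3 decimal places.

0.176

At equilibrium m(1−p*) = e·p*, so e = m(1−p*)/p*.
e = 0.50 × 0.2600 / 0.74 = 0.1757.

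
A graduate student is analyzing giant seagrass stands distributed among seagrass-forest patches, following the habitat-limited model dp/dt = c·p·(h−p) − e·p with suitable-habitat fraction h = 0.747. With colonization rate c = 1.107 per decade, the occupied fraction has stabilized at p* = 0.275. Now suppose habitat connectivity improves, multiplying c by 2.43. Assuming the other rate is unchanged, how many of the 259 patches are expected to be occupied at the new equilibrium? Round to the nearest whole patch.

Balance c(h−p*) = e gives e = 1.107×(0.747 − 0.27500) = 0.52250.
New p* = 0.747 − e/c = 0.747 − 0.52250/2.69001 = 0.55276.
Expected occupied = 259 × 0.55276 = 143.16 ≈ 143.

143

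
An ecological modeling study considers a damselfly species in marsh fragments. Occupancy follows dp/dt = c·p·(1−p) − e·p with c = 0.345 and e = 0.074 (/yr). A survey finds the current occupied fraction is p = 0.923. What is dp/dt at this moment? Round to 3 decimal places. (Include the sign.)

-0.044

Colonization term: c·p·(1−p) = 0.345×0.923×0.0770 = 0.02452.
Extinction term: e·p = 0.06830.
dp/dt = 0.02452 − 0.06830 = -0.04378.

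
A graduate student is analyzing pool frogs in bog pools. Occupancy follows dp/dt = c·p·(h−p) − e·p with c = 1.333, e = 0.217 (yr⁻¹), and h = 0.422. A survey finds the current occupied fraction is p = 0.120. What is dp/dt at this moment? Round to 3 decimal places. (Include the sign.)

0.022

Colonization term: c·p·(h−p) = 1.333×0.120×0.3020 = 0.04831.
Extinction term: e·p = 0.02604.
dp/dt = 0.04831 − 0.02604 = 0.02227.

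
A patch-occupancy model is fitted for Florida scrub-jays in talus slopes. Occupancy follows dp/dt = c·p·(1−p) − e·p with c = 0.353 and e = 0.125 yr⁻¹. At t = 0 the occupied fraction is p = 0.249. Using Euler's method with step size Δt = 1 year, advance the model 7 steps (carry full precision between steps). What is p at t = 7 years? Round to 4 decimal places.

0.4914

Update rule: p ← p + [c·p·(1−p) − e·p]·Δt with Δt = 1.
p: 0.24900 → 0.28389  (Δp = +0.03489)
p: 0.28389 → 0.32016  (Δp = +0.03628)
p: 0.32016 → 0.35698  (Δp = +0.03681)
p: 0.35698 → 0.39338  (Δp = +0.03641)
p: 0.39338 → 0.42845  (Δp = +0.03506)
p: 0.42845 → 0.46133  (Δp = +0.03289)
p: 0.46133 → 0.49139  (Δp = +0.03006)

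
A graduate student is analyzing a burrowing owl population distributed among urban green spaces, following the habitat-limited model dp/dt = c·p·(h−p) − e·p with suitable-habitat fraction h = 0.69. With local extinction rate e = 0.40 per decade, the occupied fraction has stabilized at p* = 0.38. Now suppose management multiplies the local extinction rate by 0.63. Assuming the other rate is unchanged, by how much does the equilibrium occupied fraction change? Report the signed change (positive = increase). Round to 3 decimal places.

Balance c(h−p*) = e gives c = e/(0.69 − 0.38000) = 0.40/0.31000 = 1.29032.
New p* = 0.69 − e/c = 0.69 − 0.25200/1.29032 = 0.49470.
Δp* = 0.49470 − 0.38000 = +0.11470.

0.115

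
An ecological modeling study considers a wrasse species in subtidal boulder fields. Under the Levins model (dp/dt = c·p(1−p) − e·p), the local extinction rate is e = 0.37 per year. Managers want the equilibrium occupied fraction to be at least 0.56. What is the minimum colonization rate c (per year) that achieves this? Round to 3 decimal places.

p* = 1 − e/c ≥ 0.56 requires e/c ≤ 0.4400, i.e. c ≥ e/0.4400.
c_min = 0.37/0.4400 = 0.8409.

0.841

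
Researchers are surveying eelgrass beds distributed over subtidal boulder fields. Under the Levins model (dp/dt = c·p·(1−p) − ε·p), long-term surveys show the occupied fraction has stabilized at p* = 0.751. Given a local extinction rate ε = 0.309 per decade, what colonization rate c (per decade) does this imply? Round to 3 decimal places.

1.241

At equilibrium c(1−p*) = ε, so c = ε/(1−p*).
c = 0.309/(1 − 0.751) = 0.309/0.2490 = 1.2410.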